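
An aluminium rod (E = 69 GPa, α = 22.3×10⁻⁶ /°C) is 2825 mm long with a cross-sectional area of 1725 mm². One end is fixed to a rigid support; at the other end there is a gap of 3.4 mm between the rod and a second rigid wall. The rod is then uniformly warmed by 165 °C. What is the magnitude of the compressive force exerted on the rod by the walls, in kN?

P ≈ 295 kN

Free thermal elongation = αΔT L = 22.3×10⁻⁶ × 165 × 2825 = 10.39 mm.
After closing the 3.4 mm clearance, 10.39 − 3.4 = 6.995 mm of expansion remains to be suppressed by the wall.
Compatibility: PL/(AE) = 6.995 mm, so σ = P/A = E × (6.995/2825) = 170.8 MPa.
P = σA = 170.8 × 1725 = 294.7 kN.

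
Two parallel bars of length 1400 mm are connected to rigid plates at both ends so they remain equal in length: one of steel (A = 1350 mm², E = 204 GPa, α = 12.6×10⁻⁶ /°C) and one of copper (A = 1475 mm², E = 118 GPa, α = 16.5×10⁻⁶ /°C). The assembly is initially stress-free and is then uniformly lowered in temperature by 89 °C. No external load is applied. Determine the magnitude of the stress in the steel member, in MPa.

Equilibrium of a rigid end plate with no external load gives equal and opposite internal forces ±P in the two members. Since α_{copper} > α_{steel}, cooling drives the copper into tension and the steel into compression.
Equating the net (thermal + elastic) strains gives |α₁ − α₂|·ΔT = P·[1/(A₁E₁) + 1/(A₂E₂)].
|α₁ − α₂|·ΔT = 3.9×10⁻⁶ × 89 = 0.0003471.
1/(A₁E₁) + 1/(A₂E₂) = 1/(1350×204×10³) + 1/(1475×118×10³) = 9.377×10⁻⁹ N⁻¹.
P = 0.0003471 / 9.377×10⁻⁹ = 37020 N = 37.02 kN.
σ_{steel} = P/A₁ = 37020/1350 = 27.42 MPa, compressive.

σ ≈ 27.4 MPa (compressive)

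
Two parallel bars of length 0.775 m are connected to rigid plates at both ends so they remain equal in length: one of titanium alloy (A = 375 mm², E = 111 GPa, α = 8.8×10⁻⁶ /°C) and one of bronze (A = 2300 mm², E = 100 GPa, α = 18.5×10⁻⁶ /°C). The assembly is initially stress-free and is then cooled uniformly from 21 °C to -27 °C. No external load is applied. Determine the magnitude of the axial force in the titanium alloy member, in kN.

P ≈ 16.4 kN (compressive in the titanium alloy)

The bronze has the larger α, so on cooling it would change length more than the titanium alloy if both were free. The rigid plates force a common final length, so the bronze is put into tension and the titanium alloy into compression, with equal and opposite forces P (no external load).
Compatibility of the two members (thermal + elastic change equal): (α₁ − α₂)ΔT = P·[1/(A₁E₁) + 1/(A₂E₂)].
|α₁ − α₂|·ΔT = 9.7×10⁻⁶ × 48 = 0.0004656.
1/(A₁E₁) + 1/(A₂E₂) = 1/(375×111×10³) + 1/(2300×100×10³) = 2.837×10⁻⁸ N⁻¹.
P = 0.0004656 / 2.837×10⁻⁸ = 16410 N = 16.41 kN.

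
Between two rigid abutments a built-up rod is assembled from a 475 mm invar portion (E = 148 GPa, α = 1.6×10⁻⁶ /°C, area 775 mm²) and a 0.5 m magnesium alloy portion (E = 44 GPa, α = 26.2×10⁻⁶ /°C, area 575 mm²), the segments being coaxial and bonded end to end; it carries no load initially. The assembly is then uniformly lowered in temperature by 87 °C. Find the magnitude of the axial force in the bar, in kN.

Free thermal contraction of the whole bar: Σ αᵢΔT Lᵢ = 1.6×10⁻⁶×87×475 + 26.2×10⁻⁶×87×500 = 1.206 mm.
The rigid supports impose zero overall length change; the single axial force P common to all segments must satisfy P Σ Lᵢ/(AᵢEᵢ) = δ_free.
The series flexibility is Σ Lᵢ/(AᵢEᵢ) = 475/(775×148×10³) + 500/(575×44×10³) = 2.39×10⁻⁵ mm/N.
So P = 1.206 / 2.39×10⁻⁵ = 50.44 kN, tensile.

P ≈ 50.4 kN (tensile)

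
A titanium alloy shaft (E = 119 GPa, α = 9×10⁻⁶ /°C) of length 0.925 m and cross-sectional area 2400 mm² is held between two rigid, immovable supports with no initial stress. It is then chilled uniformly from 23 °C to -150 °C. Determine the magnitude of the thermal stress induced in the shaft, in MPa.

σ ≈ 185 MPa (tensile)

With length fixed, the mechanical strain must cancel the thermal strain αΔT = 9×10⁻⁶ × 173 = 1557×10⁻⁶.
σ = EαΔT = 119×10³ × 9×10⁻⁶ × 173 = 185.3 MPa (tensile; the shaft is trying to contract).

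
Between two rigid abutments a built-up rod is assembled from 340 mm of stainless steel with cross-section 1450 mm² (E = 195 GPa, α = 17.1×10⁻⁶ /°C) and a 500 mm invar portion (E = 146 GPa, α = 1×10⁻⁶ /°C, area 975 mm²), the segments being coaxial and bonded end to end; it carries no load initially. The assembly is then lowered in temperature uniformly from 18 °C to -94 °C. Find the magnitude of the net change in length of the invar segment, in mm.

With the walls removed the bar would change length by δ_free = Σ αᵢΔT Lᵢ = 17.1×10⁻⁶×112×340 + 1×10⁻⁶×112×500 = 0.7072 mm.
The rigid supports impose zero overall length change; the single axial force P common to all segments must satisfy P Σ Lᵢ/(AᵢEᵢ) = δ_free.
Σ Lᵢ/(AᵢEᵢ) = 340/(1450×195×10³) + 500/(975×146×10³) = 4.715×10⁻⁶ mm/N.
So P = 0.7072 / 4.715×10⁻⁶ = 150 kN, tensile.
For the invar segment, free thermal change = 1×10⁻⁶×112×500 = 0.056 mm and elastic change from P = 150000×500/(975×146×10³) = 0.5268 mm; these oppose, so the net change is 0.471 mm (segment lengthens).

|ΔL| ≈ 0.471 mm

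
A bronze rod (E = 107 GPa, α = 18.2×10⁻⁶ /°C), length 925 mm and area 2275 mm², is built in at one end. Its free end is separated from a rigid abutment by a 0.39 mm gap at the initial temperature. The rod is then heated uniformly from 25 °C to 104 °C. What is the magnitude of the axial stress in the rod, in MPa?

σ ≈ 109 MPa (compressive)

If the wall were absent the rod would grow by αΔT L = 18.2×10⁻⁶ × 79 × 925 = 1.33 mm.
This exceeds the 0.39 mm gap, so the wall pushes back. The portion of expansion that must be recovered elastically is δ_free − gap = 1.33 − 0.39 = 0.94 mm.
So σ = E(δ_free − g)/L = 107×10³ × 0.94/925 = 108.7 MPa.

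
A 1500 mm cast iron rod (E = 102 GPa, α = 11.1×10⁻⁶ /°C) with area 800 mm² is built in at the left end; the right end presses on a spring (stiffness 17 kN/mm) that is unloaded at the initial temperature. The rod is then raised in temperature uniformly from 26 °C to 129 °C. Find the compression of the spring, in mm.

δ ≈ 1.31 mm

If the spring were absent the rod would lengthen by αΔT L = 11.1×10⁻⁶ × 103 × 1500 = 1.715 mm.
With a force P in the spring, the elastic change of the rod is PL/(AE) and that of the spring is P/k; compatibility requires their sum to equal δ_free.
P [ L/(AE) + 1/k ] = δ_free → P [ 1500/(800×102×10³) + 1/(17×10³) ] = 1.715.
P = 1.715 / 7.721×10⁻⁵ = 22210 N.
Spring compression = P/k = 22210/(17×10³) = 1.307 mm.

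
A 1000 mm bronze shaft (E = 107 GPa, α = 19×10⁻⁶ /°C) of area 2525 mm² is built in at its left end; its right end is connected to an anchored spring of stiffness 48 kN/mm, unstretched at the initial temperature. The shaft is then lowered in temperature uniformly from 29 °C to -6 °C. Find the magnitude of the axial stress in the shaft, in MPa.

σ ≈ 10.7 MPa (tensile)

If the spring were absent the shaft would shorten by αΔT L = 19×10⁻⁶ × 35 × 1000 = 0.665 mm.
With a force P in the spring, the elastic change of the shaft is PL/(AE) and that of the spring is P/k; compatibility requires their sum to equal δ_free.
P [ L/(AE) + 1/k ] = δ_free → P [ 1000/(2525×107×10³) + 1/(48×10³) ] = 0.665.
P = 0.665 / 2.453×10⁻⁵ = 27100 N.
σ = P/A = 27100/2525 = 10.73 MPa.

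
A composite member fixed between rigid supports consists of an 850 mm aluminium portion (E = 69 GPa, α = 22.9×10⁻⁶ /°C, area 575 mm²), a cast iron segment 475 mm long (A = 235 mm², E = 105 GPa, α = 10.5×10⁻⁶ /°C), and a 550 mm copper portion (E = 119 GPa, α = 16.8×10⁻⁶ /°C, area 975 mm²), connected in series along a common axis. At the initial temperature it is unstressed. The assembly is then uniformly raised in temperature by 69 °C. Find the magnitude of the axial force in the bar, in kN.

P ≈ 51.2 kN (compressive)

Free thermal expansion of the whole bar: Σ αᵢΔT Lᵢ = 22.9×10⁻⁶×69×850 + 10.5×10⁻⁶×69×475 + 16.8×10⁻⁶×69×550 = 2.325 mm.
The walls prevent any net length change, so an axial force P (same in every segment) develops. Compatibility: P · Σ Lᵢ/(AᵢEᵢ) = δ_free.
Σ Lᵢ/(AᵢEᵢ) = 850/(575×69×10³) + 475/(235×105×10³) + 550/(975×119×10³) = 4.541×10⁻⁵ mm/N.
Hence P = δ_free / Σ(L/AE) = 2.325/4.541×10⁻⁵ = 51.19 kN (compressive).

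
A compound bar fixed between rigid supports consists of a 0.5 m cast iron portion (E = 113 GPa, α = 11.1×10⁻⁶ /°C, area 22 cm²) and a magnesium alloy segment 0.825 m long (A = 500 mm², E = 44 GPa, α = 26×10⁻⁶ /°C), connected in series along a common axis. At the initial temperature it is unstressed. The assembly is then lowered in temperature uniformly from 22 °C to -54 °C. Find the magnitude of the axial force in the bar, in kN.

P ≈ 51.9 kN (tensile)

With the walls removed the bar would change length by δ_free = Σ αᵢΔT Lᵢ = 11.1×10⁻⁶×76×500 + 26×10⁻⁶×76×825 = 2.052 mm.
The rigid supports impose zero overall length change; the single axial force P common to all segments must satisfy P Σ Lᵢ/(AᵢEᵢ) = δ_free.
Σ Lᵢ/(AᵢEᵢ) = 500/(2200×113×10³) + 825/(500×44×10³) = 3.951×10⁻⁵ mm/N.
Hence P = δ_free / Σ(L/AE) = 2.052/3.951×10⁻⁵ = 51.93 kN (tensile).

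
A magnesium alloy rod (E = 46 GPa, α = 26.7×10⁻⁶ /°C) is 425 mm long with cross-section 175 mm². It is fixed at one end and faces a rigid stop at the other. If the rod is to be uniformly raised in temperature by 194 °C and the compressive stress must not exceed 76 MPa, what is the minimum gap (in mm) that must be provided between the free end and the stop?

g ≈ 1.5 mm

With no wall the rod would lengthen by αΔT L = 26.7×10⁻⁶ × 194 × 425 = 2.201 mm.
At the allowable stress the elastic shortening the wall may impose is σL/E = 76 × 425 / (46×10³) = 0.7022 mm.
So the gap has to take up the difference, g_min = δ_free − σL/E = 2.201 − 0.7022 = 1.499 mm.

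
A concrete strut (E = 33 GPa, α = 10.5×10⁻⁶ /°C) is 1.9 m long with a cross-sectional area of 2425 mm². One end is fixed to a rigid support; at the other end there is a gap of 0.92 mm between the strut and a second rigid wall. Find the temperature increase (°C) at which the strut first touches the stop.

ΔT ≈ 46.1 °C

The gap closes when αΔT L = 0.92 mm, since the strut is still unstressed at that instant.
So ΔT = g/(αL) = 0.92/(10.5×10⁻⁶ × 1900) = 46.12 °C.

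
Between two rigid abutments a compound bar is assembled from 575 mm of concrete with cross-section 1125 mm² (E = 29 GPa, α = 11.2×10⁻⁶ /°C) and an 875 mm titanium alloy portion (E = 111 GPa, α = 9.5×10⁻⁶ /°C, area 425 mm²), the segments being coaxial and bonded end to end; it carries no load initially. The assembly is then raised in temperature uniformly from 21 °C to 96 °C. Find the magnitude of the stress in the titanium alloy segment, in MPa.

σ ≈ 72 MPa (compressive)

With the walls removed the bar would change length by δ_free = Σ αᵢΔT Lᵢ = 11.2×10⁻⁶×75×575 + 9.5×10⁻⁶×75×875 = 1.106 mm.
The walls prevent any net length change, so an axial force P (same in every segment) develops. Compatibility: P · Σ Lᵢ/(AᵢEᵢ) = δ_free.
The series flexibility is Σ Lᵢ/(AᵢEᵢ) = 575/(1125×29×10³) + 875/(425×111×10³) = 3.617×10⁻⁵ mm/N.
P = 1.106 / 3.617×10⁻⁵ = 30590 N = 30.59 kN, compressive.
σ_{titanium alloy} = P / A = 30590 / 425 = 71.97 MPa.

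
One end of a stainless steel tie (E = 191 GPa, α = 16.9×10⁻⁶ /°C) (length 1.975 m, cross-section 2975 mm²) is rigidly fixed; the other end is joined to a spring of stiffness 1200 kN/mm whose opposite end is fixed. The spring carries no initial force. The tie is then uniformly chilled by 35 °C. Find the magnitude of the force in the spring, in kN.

If the spring were absent the tie would shorten by αΔT L = 16.9×10⁻⁶ × 35 × 1975 = 1.168 mm.
With a force P in the spring, the elastic change of the tie is PL/(AE) and that of the spring is P/k; compatibility requires their sum to equal δ_free.
So P = δ_free / [L/(AE) + 1/k] = 1.168 / [ 1975/(2975×191×10³) + 1/(1200×10³) ].
P = 1.168 / 4.309×10⁻⁶ = 271100 N.

P ≈ 271 kN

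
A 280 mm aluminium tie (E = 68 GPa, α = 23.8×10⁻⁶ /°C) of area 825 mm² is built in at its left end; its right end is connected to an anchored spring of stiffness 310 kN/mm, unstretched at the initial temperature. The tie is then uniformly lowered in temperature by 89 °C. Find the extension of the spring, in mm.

The unrestrained thermal change is αΔT L = 23.8×10⁻⁶ × 89 × 280 = 0.5931 mm.
With a force P in the spring, the elastic change of the tie is PL/(AE) and that of the spring is P/k; compatibility requires their sum to equal δ_free.
P [ L/(AE) + 1/k ] = δ_free → P [ 280/(825×68×10³) + 1/(310×10³) ] = 0.5931.
P = 0.5931 / 8.217×10⁻⁶ = 72180 N.
Spring extension = P/k = 72180/(310×10³) = 0.2328 mm.

δ ≈ 0.233 mm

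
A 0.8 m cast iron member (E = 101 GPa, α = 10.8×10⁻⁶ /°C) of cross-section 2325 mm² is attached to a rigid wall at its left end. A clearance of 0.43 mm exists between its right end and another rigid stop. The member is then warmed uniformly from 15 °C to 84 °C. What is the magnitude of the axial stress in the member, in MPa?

σ ≈ 21 MPa (compressive)

Free thermal elongation = αΔT L = 10.8×10⁻⁶ × 69 × 800 = 0.5962 mm.
The gap closes (δ_free > 0.43 mm) and the wall then resists a further 0.5962 − 0.43 = 0.1662 mm of expansion.
That suppressed elongation corresponds to σ = E·Δ/L = 101×10³ × 0.1662/800 = 20.98 MPa.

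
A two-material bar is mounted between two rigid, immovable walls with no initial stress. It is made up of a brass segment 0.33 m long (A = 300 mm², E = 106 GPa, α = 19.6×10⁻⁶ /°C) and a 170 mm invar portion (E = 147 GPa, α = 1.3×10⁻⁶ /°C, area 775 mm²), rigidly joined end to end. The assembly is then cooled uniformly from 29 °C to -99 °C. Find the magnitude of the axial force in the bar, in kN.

Free thermal contraction of the whole bar: Σ αᵢΔT Lᵢ = 19.6×10⁻⁶×128×330 + 1.3×10⁻⁶×128×170 = 0.8562 mm.
The walls prevent any net length change, so an axial force P (same in every segment) develops. Compatibility: P · Σ Lᵢ/(AᵢEᵢ) = δ_free.
The series flexibility is Σ Lᵢ/(AᵢEᵢ) = 330/(300×106×10³) + 170/(775×147×10³) = 1.187×10⁻⁵ mm/N.
P = 0.8562 / 1.187×10⁻⁵ = 72130 N = 72.13 kN, tensile.

P ≈ 72.1 kN (tensile)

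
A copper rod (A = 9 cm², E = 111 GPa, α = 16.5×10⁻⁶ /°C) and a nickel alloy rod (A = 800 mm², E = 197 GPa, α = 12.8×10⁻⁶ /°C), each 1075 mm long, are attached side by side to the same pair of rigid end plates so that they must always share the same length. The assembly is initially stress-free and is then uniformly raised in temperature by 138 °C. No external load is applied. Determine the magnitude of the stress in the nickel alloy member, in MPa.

The copper has the larger α, so on heating it would change length more than the nickel alloy if both were free. The rigid plates force a common final length, so the copper is put into compression and the nickel alloy into tension, with equal and opposite forces P (no external load).
Setting the final lengths equal and cancelling L: (α₁ − α₂)ΔT = P/(A₁E₁) + P/(A₂E₂).
|α₁ − α₂|·ΔT = 3.7×10⁻⁶ × 138 = 0.0005106.
1/(A₁E₁) + 1/(A₂E₂) = 1/(900×111×10³) + 1/(800×197×10³) = 1.636×10⁻⁸ N⁻¹.
P = 0.0005106 / 1.636×10⁻⁸ = 31220 N = 31.22 kN.
σ_{nickel alloy} = P/A₂ = 31220/800 = 39.02 MPa, tensile.

σ ≈ 39 MPa (tensile)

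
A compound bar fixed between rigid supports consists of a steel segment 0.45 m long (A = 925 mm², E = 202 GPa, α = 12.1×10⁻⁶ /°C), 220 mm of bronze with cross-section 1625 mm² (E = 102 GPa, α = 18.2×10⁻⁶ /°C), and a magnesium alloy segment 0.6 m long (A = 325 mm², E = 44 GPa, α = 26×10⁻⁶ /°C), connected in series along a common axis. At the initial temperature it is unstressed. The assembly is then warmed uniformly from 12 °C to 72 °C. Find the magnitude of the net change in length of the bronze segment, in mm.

Free thermal expansion of the whole bar: Σ αᵢΔT Lᵢ = 12.1×10⁻⁶×60×450 + 18.2×10⁻⁶×60×220 + 26×10⁻⁶×60×600 = 1.503 mm.
The walls prevent any net length change, so an axial force P (same in every segment) develops. Compatibility: P · Σ Lᵢ/(AᵢEᵢ) = δ_free.
Σ Lᵢ/(AᵢEᵢ) = 450/(925×202×10³) + 220/(1625×102×10³) + 600/(325×44×10³) = 4.569×10⁻⁵ mm/N.
So P = 1.503 / 4.569×10⁻⁵ = 32.89 kN, compressive.
For the bronze segment, free thermal change = 18.2×10⁻⁶×60×220 = 0.2402 mm and elastic change from P = 32890×220/(1625×102×10³) = 0.04366 mm; these oppose, so the net change is 0.197 mm (segment lengthens).

|ΔL| ≈ 0.197 mm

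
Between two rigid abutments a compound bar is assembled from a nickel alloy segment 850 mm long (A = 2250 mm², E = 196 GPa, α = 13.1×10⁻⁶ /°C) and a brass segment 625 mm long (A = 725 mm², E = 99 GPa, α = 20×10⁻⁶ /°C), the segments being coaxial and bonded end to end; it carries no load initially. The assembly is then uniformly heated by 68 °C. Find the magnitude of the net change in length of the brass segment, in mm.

If the supports were absent, the total length change would be Σ αᵢΔT Lᵢ = 13.1×10⁻⁶×68×850 + 20×10⁻⁶×68×625 = 1.607 mm.
The walls prevent any net length change, so an axial force P (same in every segment) develops. Compatibility: P · Σ Lᵢ/(AᵢEᵢ) = δ_free.
Σ Lᵢ/(AᵢEᵢ) = 850/(2250×196×10³) + 625/(725×99×10³) = 1.064×10⁻⁵ mm/N.
So P = 1.607 / 1.064×10⁻⁵ = 151.1 kN, compressive.
For the brass segment, free thermal change = 20×10⁻⁶×68×625 = 0.85 mm and elastic change from P = 151100×625/(725×99×10³) = 1.316 mm; these oppose, so the net change is 0.466 mm (segment shortens).

|ΔL| ≈ 0.466 mm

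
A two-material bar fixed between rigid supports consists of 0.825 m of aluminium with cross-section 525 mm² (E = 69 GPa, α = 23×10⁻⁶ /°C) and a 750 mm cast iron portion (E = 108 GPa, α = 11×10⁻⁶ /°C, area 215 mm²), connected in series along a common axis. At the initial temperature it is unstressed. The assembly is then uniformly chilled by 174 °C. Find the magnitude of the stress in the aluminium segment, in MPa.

Free thermal contraction of the whole bar: Σ αᵢΔT Lᵢ = 23×10⁻⁶×174×825 + 11×10⁻⁶×174×750 = 4.737 mm.
The walls prevent any net length change, so an axial force P (same in every segment) develops. Compatibility: P · Σ Lᵢ/(AᵢEᵢ) = δ_free.
The series flexibility is Σ Lᵢ/(AᵢEᵢ) = 825/(525×69×10³) + 750/(215×108×10³) = 5.507×10⁻⁵ mm/N.
P = 4.737 / 5.507×10⁻⁵ = 86010 N = 86.01 kN, tensile.
σ_{aluminium} = P / A = 86010 / 525 = 163.8 MPa.

σ ≈ 164 MPa (tensile)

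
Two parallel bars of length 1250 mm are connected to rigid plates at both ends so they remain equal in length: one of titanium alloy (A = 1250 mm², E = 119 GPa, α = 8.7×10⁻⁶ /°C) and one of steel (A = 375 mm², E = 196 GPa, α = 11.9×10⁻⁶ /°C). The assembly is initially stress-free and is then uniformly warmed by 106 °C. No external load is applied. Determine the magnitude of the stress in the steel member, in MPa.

Equilibrium of a rigid end plate with no external load gives equal and opposite internal forces ±P in the two members. Since α_{steel} > α_{titanium alloy}, heating drives the steel into compression and the titanium alloy into tension.
Equating the net (thermal + elastic) strains gives |α₁ − α₂|·ΔT = P·[1/(A₁E₁) + 1/(A₂E₂)].
|α₁ − α₂|·ΔT = 3.2×10⁻⁶ × 106 = 0.0003392.
1/(A₁E₁) + 1/(A₂E₂) = 1/(1250×119×10³) + 1/(375×196×10³) = 2.033×10⁻⁸ N⁻¹.
So P = 0.0003392 / 2.033×10⁻⁸ = 16.69 kN.
σ_{steel} = P/A₂ = 16690/375 = 44.5 MPa, compressive.

σ ≈ 44.5 MPa (compressive)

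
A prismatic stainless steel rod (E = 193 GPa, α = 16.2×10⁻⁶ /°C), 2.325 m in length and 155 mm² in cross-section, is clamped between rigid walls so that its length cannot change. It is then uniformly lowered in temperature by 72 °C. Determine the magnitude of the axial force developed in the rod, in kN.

The ends cannot move, so σ = EαΔT = 193×10³ × 16.2×10⁻⁶ × 72 = 225.1 MPa.
Axial force P = σA = 225.1 × 155 = 34890 N = 34.89 kN, tensile.

P ≈ 34.9 kN (tensile)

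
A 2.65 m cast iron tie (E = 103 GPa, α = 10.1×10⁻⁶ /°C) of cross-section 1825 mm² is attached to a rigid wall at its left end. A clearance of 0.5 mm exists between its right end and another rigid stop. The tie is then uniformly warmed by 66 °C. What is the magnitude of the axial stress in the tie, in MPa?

Free thermal elongation = αΔT L = 10.1×10⁻⁶ × 66 × 2650 = 1.766 mm.
The gap closes (δ_free > 0.5 mm) and the wall then resists a further 1.766 − 0.5 = 1.266 mm of expansion.
Compatibility: PL/(AE) = 1.266 mm, so σ = P/A = E × (1.266/2650) = 49.23 MPa.

σ ≈ 49.2 MPa (compressive)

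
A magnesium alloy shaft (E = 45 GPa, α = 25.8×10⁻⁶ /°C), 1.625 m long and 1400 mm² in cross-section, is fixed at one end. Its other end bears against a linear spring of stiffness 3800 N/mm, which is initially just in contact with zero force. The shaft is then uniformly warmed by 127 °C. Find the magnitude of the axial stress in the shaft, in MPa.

If the spring were absent the shaft would lengthen by αΔT L = 25.8×10⁻⁶ × 127 × 1625 = 5.324 mm.
Let P be the compressive force at the spring. The shaft shortens elastically by PL/(AE) and the spring compresses by P/k; together these equal δ_free.
P [ L/(AE) + 1/k ] = δ_free → P [ 1625/(1400×45×10³) + 1/(3800) ] = 5.324.
P = 5.324 / 0.000289 = 18430 N.
σ = P/A = 18430/1400 = 13.16 MPa.

σ ≈ 13.2 MPa (compressive)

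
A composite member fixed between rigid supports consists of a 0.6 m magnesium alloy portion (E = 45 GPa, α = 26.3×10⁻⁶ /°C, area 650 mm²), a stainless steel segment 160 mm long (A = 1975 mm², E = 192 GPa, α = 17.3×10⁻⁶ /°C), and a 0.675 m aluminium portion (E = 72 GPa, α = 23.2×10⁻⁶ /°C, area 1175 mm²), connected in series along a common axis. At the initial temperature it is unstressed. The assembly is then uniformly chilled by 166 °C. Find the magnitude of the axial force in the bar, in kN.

Free thermal contraction of the whole bar: Σ αᵢΔT Lᵢ = 26.3×10⁻⁶×166×600 + 17.3×10⁻⁶×166×160 + 23.2×10⁻⁶×166×675 = 5.679 mm.
The rigid supports impose zero overall length change; the single axial force P common to all segments must satisfy P Σ Lᵢ/(AᵢEᵢ) = δ_free.
Σ Lᵢ/(AᵢEᵢ) = 600/(650×45×10³) + 160/(1975×192×10³) + 675/(1175×72×10³) = 2.891×10⁻⁵ mm/N.
So P = 5.679 / 2.891×10⁻⁵ = 196.4 kN, tensile.

P ≈ 196 kN (tensile)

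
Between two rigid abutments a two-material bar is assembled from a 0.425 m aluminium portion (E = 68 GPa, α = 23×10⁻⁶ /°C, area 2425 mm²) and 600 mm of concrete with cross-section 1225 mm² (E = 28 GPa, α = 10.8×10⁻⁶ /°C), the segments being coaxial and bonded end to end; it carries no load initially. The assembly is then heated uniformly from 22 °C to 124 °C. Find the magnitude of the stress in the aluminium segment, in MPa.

σ ≈ 34.1 MPa (compressive)

Free thermal expansion of the whole bar: Σ αᵢΔT Lᵢ = 23×10⁻⁶×102×425 + 10.8×10⁻⁶×102×600 = 1.658 mm.
The walls prevent any net length change, so an axial force P (same in every segment) develops. Compatibility: P · Σ Lᵢ/(AᵢEᵢ) = δ_free.
Σ Lᵢ/(AᵢEᵢ) = 425/(2425×68×10³) + 600/(1225×28×10³) = 2.007×10⁻⁵ mm/N.
Hence P = δ_free / Σ(L/AE) = 1.658/2.007×10⁻⁵ = 82.61 kN (compressive).
σ_{aluminium} = P / A = 82610 / 2425 = 34.07 MPa.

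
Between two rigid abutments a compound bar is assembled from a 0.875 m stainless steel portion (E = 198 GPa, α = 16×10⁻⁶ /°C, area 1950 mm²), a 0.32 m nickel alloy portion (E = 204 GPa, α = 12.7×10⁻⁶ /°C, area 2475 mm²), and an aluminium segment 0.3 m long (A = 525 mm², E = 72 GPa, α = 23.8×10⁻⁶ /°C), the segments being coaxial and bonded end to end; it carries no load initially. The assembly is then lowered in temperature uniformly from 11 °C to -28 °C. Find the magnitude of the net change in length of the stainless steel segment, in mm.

|ΔL| ≈ 0.34 mm

If the supports were absent, the total length change would be Σ αᵢΔT Lᵢ = 16×10⁻⁶×39×875 + 12.7×10⁻⁶×39×320 + 23.8×10⁻⁶×39×300 = 0.983 mm.
The rigid supports impose zero overall length change; the single axial force P common to all segments must satisfy P Σ Lᵢ/(AᵢEᵢ) = δ_free.
Σ Lᵢ/(AᵢEᵢ) = 875/(1950×198×10³) + 320/(2475×204×10³) + 300/(525×72×10³) = 1.084×10⁻⁵ mm/N.
So P = 0.983 / 1.084×10⁻⁵ = 90.71 kN, tensile.
For the stainless steel segment, free thermal change = 16×10⁻⁶×39×875 = 0.546 mm and elastic change from P = 90710×875/(1950×198×10³) = 0.2056 mm; these oppose, so the net change is 0.34 mm (segment shortens).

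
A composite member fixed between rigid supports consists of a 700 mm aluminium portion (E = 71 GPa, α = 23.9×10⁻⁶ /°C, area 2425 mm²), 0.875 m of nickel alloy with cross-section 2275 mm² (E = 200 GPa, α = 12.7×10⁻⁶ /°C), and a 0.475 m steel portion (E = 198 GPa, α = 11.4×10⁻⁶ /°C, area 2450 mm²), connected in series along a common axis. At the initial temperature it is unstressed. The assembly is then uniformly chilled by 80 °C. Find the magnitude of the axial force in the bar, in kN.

Free thermal contraction of the whole bar: Σ αᵢΔT Lᵢ = 23.9×10⁻⁶×80×700 + 12.7×10⁻⁶×80×875 + 11.4×10⁻⁶×80×475 = 2.661 mm.
The rigid supports impose zero overall length change; the single axial force P common to all segments must satisfy P Σ Lᵢ/(AᵢEᵢ) = δ_free.
The series flexibility is Σ Lᵢ/(AᵢEᵢ) = 700/(2425×71×10³) + 875/(2275×200×10³) + 475/(2450×198×10³) = 6.968×10⁻⁶ mm/N.
P = 2.661 / 6.968×10⁻⁶ = 381800 N = 381.8 kN, tensile.

P ≈ 382 kN (tensile)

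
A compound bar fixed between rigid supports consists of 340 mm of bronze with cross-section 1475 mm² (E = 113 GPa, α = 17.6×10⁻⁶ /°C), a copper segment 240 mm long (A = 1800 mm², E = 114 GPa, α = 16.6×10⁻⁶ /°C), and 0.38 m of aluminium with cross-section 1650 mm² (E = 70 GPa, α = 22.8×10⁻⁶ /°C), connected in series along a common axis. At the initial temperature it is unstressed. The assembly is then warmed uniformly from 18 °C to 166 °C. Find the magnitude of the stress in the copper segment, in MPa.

σ ≈ 236 MPa (compressive)

If the supports were absent, the total length change would be Σ αᵢΔT Lᵢ = 17.6×10⁻⁶×148×340 + 16.6×10⁻⁶×148×240 + 22.8×10⁻⁶×148×380 = 2.758 mm.
The rigid supports impose zero overall length change; the single axial force P common to all segments must satisfy P Σ Lᵢ/(AᵢEᵢ) = δ_free.
Σ Lᵢ/(AᵢEᵢ) = 340/(1475×113×10³) + 240/(1800×114×10³) + 380/(1650×70×10³) = 6.5×10⁻⁶ mm/N.
So P = 2.758 / 6.5×10⁻⁶ = 424.3 kN, compressive.
σ_{copper} = P / A = 424300 / 1800 = 235.7 MPa.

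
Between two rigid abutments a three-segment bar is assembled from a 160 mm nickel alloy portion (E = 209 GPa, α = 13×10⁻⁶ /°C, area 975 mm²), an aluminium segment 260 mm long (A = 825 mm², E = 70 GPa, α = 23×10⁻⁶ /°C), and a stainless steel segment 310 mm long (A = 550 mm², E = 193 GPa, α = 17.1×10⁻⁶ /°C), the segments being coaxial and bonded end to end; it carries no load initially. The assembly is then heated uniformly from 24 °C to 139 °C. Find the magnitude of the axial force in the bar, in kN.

P ≈ 187 kN (compressive)

If the supports were absent, the total length change would be Σ αᵢΔT Lᵢ = 13×10⁻⁶×115×160 + 23×10⁻⁶×115×260 + 17.1×10⁻⁶×115×310 = 1.537 mm.
Since the ends are fixed, an axial force P builds up, equal in every segment, with P · Σ Lᵢ/(AᵢEᵢ) = δ_free.
Σ Lᵢ/(AᵢEᵢ) = 160/(975×209×10³) + 260/(825×70×10³) + 310/(550×193×10³) = 8.208×10⁻⁶ mm/N.
P = 1.537 / 8.208×10⁻⁶ = 187200 N = 187.2 kN, compressive.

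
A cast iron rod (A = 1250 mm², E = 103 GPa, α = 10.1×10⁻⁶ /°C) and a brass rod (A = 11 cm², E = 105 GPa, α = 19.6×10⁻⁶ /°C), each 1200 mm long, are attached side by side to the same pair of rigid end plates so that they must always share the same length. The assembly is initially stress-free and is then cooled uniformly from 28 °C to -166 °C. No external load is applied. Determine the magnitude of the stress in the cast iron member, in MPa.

The brass has the larger α, so on cooling it would change length more than the cast iron if both were free. The rigid plates force a common final length, so the brass is put into tension and the cast iron into compression, with equal and opposite forces P (no external load).
Equating the net (thermal + elastic) strains gives |α₁ − α₂|·ΔT = P·[1/(A₁E₁) + 1/(A₂E₂)].
|α₁ − α₂|·ΔT = 9.5×10⁻⁶ × 194 = 0.001843.
1/(A₁E₁) + 1/(A₂E₂) = 1/(1250×103×10³) + 1/(1100×105×10³) = 1.642×10⁻⁸ N⁻¹.
So P = 0.001843 / 1.642×10⁻⁸ = 112.2 kN.
σ_{cast iron} = P/A₁ = 112200/1250 = 89.77 MPa, compressive.

σ ≈ 89.8 MPa (compressive)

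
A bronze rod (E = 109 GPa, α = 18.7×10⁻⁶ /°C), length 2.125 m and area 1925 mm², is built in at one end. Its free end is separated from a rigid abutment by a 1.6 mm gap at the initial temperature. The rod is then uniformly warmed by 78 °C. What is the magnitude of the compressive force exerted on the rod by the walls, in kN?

If the wall were absent the rod would grow by αΔT L = 18.7×10⁻⁶ × 78 × 2125 = 3.1 mm.
After closing the 1.6 mm clearance, 3.1 − 1.6 = 1.5 mm of expansion remains to be suppressed by the wall.
Compatibility: PL/(AE) = 1.5 mm, so σ = P/A = E × (1.5/2125) = 76.92 MPa.
Force on the wall = σA = 76.92 × 1925 mm² = 148.1 kN.

P ≈ 148 kN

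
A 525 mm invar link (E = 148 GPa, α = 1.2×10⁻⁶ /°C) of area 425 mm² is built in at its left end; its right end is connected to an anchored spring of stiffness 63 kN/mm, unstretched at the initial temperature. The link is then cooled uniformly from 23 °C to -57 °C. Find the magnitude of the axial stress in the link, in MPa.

If the spring were absent the link would shorten by αΔT L = 1.2×10⁻⁶ × 80 × 525 = 0.0504 mm.
With a force P in the spring, the elastic change of the link is PL/(AE) and that of the spring is P/k; compatibility requires their sum to equal δ_free.
P [ L/(AE) + 1/k ] = δ_free → P [ 525/(425×148×10³) + 1/(63×10³) ] = 0.0504.
P = 0.0504 / 2.422×10⁻⁵ = 2081 N.
σ = P/A = 2081/425 = 4.896 MPa.

σ ≈ 4.9 MPa (tensile)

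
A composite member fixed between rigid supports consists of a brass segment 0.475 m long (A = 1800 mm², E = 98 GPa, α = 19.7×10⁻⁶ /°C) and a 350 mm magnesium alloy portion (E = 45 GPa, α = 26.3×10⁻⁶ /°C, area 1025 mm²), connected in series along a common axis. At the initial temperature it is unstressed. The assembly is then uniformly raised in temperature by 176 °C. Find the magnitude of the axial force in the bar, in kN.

P ≈ 318 kN (compressive)

If the supports were absent, the total length change would be Σ αᵢΔT Lᵢ = 19.7×10⁻⁶×176×475 + 26.3×10⁻⁶×176×350 = 3.267 mm.
Since the ends are fixed, an axial force P builds up, equal in every segment, with P · Σ Lᵢ/(AᵢEᵢ) = δ_free.
Σ Lᵢ/(AᵢEᵢ) = 475/(1800×98×10³) + 350/(1025×45×10³) = 1.028×10⁻⁵ mm/N.
So P = 3.267 / 1.028×10⁻⁵ = 317.8 kN, compressive.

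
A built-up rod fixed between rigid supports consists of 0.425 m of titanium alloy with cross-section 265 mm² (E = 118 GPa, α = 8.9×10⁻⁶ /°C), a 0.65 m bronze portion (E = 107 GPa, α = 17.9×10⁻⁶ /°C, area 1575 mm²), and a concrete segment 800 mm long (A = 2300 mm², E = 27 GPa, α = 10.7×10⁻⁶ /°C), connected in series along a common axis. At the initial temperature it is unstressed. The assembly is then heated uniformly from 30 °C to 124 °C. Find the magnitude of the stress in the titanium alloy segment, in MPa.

With the walls removed the bar would change length by δ_free = Σ αᵢΔT Lᵢ = 8.9×10⁻⁶×94×425 + 17.9×10⁻⁶×94×650 + 10.7×10⁻⁶×94×800 = 2.254 mm.
The walls prevent any net length change, so an axial force P (same in every segment) develops. Compatibility: P · Σ Lᵢ/(AᵢEᵢ) = δ_free.
The series flexibility is Σ Lᵢ/(AᵢEᵢ) = 425/(265×118×10³) + 650/(1575×107×10³) + 800/(2300×27×10³) = 3.033×10⁻⁵ mm/N.
Hence P = δ_free / Σ(L/AE) = 2.254/3.033×10⁻⁵ = 74.31 kN (compressive).
σ_{titanium alloy} = P / A = 74310 / 265 = 280.4 MPa.

σ ≈ 280 MPa (compressive)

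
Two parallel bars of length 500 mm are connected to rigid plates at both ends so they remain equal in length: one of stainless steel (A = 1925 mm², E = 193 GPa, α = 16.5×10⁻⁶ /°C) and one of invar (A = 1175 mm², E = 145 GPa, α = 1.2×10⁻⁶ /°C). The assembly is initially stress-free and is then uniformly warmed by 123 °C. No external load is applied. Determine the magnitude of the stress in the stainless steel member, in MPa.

σ ≈ 114 MPa (compressive)

Both members must finish at the same length. With the larger α, the stainless steel tends to over-expand; the plates restrain it, putting the stainless steel in compression and the invar in tension. With no external load the two internal forces are equal and opposite, magnitude P.
Compatibility of the two members (thermal + elastic change equal): (α₁ − α₂)ΔT = P·[1/(A₁E₁) + 1/(A₂E₂)].
|α₁ − α₂|·ΔT = 15.3×10⁻⁶ × 123 = 0.001882.
1/(A₁E₁) + 1/(A₂E₂) = 1/(1925×193×10³) + 1/(1175×145×10³) = 8.561×10⁻⁹ N⁻¹.
P = 0.001882 / 8.561×10⁻⁹ = 219800 N = 219.8 kN.
σ_{stainless steel} = P/A₁ = 219800/1925 = 114.2 MPa, compressive.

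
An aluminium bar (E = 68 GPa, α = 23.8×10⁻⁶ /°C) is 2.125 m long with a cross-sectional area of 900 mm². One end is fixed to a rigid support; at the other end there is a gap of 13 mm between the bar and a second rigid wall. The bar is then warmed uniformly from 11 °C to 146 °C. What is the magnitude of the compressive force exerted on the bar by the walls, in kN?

If the wall were absent the bar would grow by αΔT L = 23.8×10⁻⁶ × 135 × 2125 = 6.828 mm.
This is smaller than the 13 mm clearance, so the bar expands freely without reaching the stop — the stress is zero.

P ≈ 0 kN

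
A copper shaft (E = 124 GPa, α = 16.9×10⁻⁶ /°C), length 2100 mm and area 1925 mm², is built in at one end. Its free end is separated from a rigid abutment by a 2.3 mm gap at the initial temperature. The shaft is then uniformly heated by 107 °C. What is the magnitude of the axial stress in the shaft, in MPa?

Unrestrained expansion: δ_free = αΔT L = 16.9×10⁻⁶ × 107 × 2100 = 3.797 mm.
The gap closes (δ_free > 2.3 mm) and the wall then resists a further 3.797 − 2.3 = 1.497 mm of expansion.
So σ = E(δ_free − g)/L = 124×10³ × 1.497/2100 = 88.42 MPa.

σ ≈ 88.4 MPa (compressive)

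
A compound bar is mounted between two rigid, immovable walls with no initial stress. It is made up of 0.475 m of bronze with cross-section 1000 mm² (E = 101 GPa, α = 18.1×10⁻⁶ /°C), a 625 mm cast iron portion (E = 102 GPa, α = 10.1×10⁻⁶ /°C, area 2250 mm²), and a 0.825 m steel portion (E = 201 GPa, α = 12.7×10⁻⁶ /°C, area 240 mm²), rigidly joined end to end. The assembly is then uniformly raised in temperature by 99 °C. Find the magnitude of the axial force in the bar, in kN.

If the supports were absent, the total length change would be Σ αᵢΔT Lᵢ = 18.1×10⁻⁶×99×475 + 10.1×10⁻⁶×99×625 + 12.7×10⁻⁶×99×825 = 2.513 mm.
The rigid supports impose zero overall length change; the single axial force P common to all segments must satisfy P Σ Lᵢ/(AᵢEᵢ) = δ_free.
The series flexibility is Σ Lᵢ/(AᵢEᵢ) = 475/(1000×101×10³) + 625/(2250×102×10³) + 825/(240×201×10³) = 2.453×10⁻⁵ mm/N.
P = 2.513 / 2.453×10⁻⁵ = 102500 N = 102.5 kN, compressive.

P ≈ 102 kN (compressive)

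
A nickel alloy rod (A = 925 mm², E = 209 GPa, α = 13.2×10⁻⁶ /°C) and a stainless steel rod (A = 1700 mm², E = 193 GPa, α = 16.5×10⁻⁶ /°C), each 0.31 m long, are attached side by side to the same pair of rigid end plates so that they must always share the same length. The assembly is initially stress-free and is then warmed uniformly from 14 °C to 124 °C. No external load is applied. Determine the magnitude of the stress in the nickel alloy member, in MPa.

σ ≈ 47.7 MPa (tensile)

Both members must finish at the same length. With the larger α, the stainless steel tends to over-expand; the plates restrain it, putting the stainless steel in compression and the nickel alloy in tension. With no external load the two internal forces are equal and opposite, magnitude P.
Setting the final lengths equal and cancelling L: (α₁ − α₂)ΔT = P/(A₁E₁) + P/(A₂E₂).
|α₁ − α₂|·ΔT = 3.3×10⁻⁶ × 110 = 0.000363.
1/(A₁E₁) + 1/(A₂E₂) = 1/(925×209×10³) + 1/(1700×193×10³) = 8.22×10⁻⁹ N⁻¹.
So P = 0.000363 / 8.22×10⁻⁹ = 44.16 kN.
σ_{nickel alloy} = P/A₁ = 44160/925 = 47.74 MPa, tensile.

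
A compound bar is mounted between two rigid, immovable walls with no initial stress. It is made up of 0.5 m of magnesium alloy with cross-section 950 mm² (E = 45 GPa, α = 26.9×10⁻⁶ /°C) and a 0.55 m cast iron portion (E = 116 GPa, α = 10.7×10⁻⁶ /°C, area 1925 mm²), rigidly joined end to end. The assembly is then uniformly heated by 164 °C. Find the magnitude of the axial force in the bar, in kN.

P ≈ 224 kN (compressive)

With the walls removed the bar would change length by δ_free = Σ αᵢΔT Lᵢ = 26.9×10⁻⁶×164×500 + 10.7×10⁻⁶×164×550 = 3.171 mm.
The rigid supports impose zero overall length change; the single axial force P common to all segments must satisfy P Σ Lᵢ/(AᵢEᵢ) = δ_free.
Σ Lᵢ/(AᵢEᵢ) = 500/(950×45×10³) + 550/(1925×116×10³) = 1.416×10⁻⁵ mm/N.
Hence P = δ_free / Σ(L/AE) = 3.171/1.416×10⁻⁵ = 224 kN (compressive).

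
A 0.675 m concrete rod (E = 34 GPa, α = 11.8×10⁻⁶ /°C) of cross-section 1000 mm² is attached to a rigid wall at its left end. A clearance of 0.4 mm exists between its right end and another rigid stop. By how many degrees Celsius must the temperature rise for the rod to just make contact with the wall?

ΔT ≈ 50.2 °C

The gap closes when αΔT L = 0.4 mm, since the rod is still unstressed at that instant.
ΔT = 0.4 / (11.8×10⁻⁶ × 675) = 50.22 °C.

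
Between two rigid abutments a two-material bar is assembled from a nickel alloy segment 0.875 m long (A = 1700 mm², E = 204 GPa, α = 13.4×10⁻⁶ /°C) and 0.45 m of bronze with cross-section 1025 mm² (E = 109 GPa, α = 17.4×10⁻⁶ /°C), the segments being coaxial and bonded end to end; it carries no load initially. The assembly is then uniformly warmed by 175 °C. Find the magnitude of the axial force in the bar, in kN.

P ≈ 522 kN (compressive)

With the walls removed the bar would change length by δ_free = Σ αᵢΔT Lᵢ = 13.4×10⁻⁶×175×875 + 17.4×10⁻⁶×175×450 = 3.422 mm.
The rigid supports impose zero overall length change; the single axial force P common to all segments must satisfy P Σ Lᵢ/(AᵢEᵢ) = δ_free.
The series flexibility is Σ Lᵢ/(AᵢEᵢ) = 875/(1700×204×10³) + 450/(1025×109×10³) = 6.551×10⁻⁶ mm/N.
P = 3.422 / 6.551×10⁻⁶ = 522400 N = 522.4 kN, compressive.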